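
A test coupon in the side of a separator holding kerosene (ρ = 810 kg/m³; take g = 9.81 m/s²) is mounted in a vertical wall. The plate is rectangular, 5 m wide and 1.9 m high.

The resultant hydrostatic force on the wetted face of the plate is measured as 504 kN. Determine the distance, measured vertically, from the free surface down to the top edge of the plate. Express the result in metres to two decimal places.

d_top ≈ 5.73 m

γ = ρg = 810 × 9.81 / 1000 = 7.9461 kN/m³.
A = 5 × 1.9 = 9.5 m².
From F = γ·h_c·A, the centroid depth is h_c = 504/(7.9461 × 9.5) = 6.67656 m.
The centroid lies 1.9/2 = 0.95 m below the top edge, so the top edge sits at h_top = 6.67656 − 0.95 = 5.72656 m below the surface.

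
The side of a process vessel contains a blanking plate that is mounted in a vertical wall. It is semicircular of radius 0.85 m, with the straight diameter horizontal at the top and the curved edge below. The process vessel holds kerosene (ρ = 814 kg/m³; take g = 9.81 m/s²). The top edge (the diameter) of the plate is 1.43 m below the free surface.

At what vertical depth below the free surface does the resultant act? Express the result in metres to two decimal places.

γ = ρg = 814 × 9.81 / 1000 = 7.98534 kN/m³.
The centroid of a semicircle lies 4r/(3π) = 0.360751 m from the diameter, here below the top edge, so the centroid depth is h_c = 1.43 + 0.360751 = 1.79075 m.
A = πr²/2 = π × 0.85²/2 = 1.1349 m².
Resultant F = γ·h_c·A = 7.98534 × 1.79075 × 1.1349 = 16.2288 kN.
I_c = (π/8 − 8/(9π))·r⁴ = 0.109757 × 0.85⁴ = 0.0572938 m⁴.
Centre of pressure: y_p = y_c + I_c/(y_c·A) = 1.79075 + 0.0572938/(1.79075 × 1.1349) = 1.79075 + 0.0281913 = 1.81894 m along the plane.

h_p = 1.82 m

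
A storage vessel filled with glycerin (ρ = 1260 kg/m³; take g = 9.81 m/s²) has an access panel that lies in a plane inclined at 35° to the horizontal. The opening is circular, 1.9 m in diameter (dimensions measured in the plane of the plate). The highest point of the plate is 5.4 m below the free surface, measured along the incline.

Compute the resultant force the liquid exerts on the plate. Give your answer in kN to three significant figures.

F ≈ 128 kN

γ = ρg = 1260 × 9.81 / 1000 = 12.3606 kN/m³.
Let θ = 35° be the plate's angle to the horizontal; measure y along the incline from where the plane meets the free surface. Vertical depth h = y·sinθ with sinθ = 0.573576.
The centroid is at the centre, 0.95 m below the top of the plate, so y_c = 5.4 + 0.95 = 6.35 m and h_c = 6.35 × 0.573576 = 3.64221 m.
A = π(0.95)² = 2.83529 m².
Resultant F = γ·h_c·A = 12.3606 × 3.64221 × 2.83529 = 127.644 kN.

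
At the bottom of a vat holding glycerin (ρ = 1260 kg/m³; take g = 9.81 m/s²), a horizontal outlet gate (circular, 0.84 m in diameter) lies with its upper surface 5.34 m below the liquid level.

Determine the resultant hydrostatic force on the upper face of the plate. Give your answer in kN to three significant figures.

F ≈ 36.6 kN

γ = ρg = 1260 × 9.81 / 1000 = 12.3606 kN/m³.
The plate is horizontal, so pressure is uniform at p = γ·h = 12.3606 × 5.34 = 66.0056 kN/m².
A = π(0.42)² = 0.554177 m².
F = p·A = 66.0056 × 0.554177 = 36.5788 kN.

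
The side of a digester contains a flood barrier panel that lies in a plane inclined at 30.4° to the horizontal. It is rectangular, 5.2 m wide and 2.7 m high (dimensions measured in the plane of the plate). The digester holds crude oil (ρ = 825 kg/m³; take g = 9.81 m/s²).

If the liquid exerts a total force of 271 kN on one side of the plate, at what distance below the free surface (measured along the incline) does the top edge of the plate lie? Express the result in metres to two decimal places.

y_top ≈ 3.36 m

γ = ρg = 825 × 9.81 / 1000 = 8.09325 kN/m³.
A = 5.2 × 2.7 = 14.04 m².
From F = γ·h_c·A, the centroid depth is h_c = 271/(8.09325 × 14.04) = 2.38495 m.
Let θ = 30.4° be the plate's angle to the horizontal; measure y along the incline from where the plane meets the free surface. Vertical depth h = y·sinθ with sinθ = 0.506034.
Along the incline, y_c = h_c/sinθ = 2.38495/0.506034 = 4.71302 m.
The centroid lies 2.7/2 = 1.35 m below the top edge, so the top edge sits at y_top = 4.71302 − 1.35 = 3.36302 m along the incline.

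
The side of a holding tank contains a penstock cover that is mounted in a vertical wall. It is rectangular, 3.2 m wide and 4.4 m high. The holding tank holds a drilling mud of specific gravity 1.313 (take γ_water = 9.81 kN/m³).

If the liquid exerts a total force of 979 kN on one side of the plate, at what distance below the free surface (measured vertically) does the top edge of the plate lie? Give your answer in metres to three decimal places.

d_top ≈ 3.198 m

γ = 1.313 × 9.81 = 12.88053 kN/m³.
A = 3.2 × 4.4 = 14.08 m².
From F = γ·h_c·A, the centroid depth is h_c = 979/(12.88053 × 14.08) = 5.39817 m.
The centroid lies 4.4/2 = 2.2 m below the top edge, so the top edge sits at h_top = 5.39817 − 2.2 = 3.19817 m below the surface.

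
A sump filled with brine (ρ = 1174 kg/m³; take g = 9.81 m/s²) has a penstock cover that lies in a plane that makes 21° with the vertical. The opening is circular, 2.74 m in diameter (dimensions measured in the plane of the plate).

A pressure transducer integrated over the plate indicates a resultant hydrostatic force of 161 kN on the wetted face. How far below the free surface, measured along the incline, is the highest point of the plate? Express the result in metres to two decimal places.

γ = ρg = 1174 × 9.81 / 1000 = 11.51694 kN/m³.
A = π(1.37)² = 5.89646 m².
From F = γ·h_c·A, the centroid depth is h_c = 161/(11.51694 × 5.89646) = 2.37081 m.
The plate makes 21° with the vertical, i.e. θ = 90° − 21° = 69° to the horizontal. Measuring y along the incline from the free-surface line, vertical depth h = y·sinθ with sinθ = 0.933580.
Along the incline, y_c = h_c/sinθ = 2.37081/0.933580 = 2.53948 m.
The centroid is at the centre, 1.37 m below the top of the plate, so the highest point sits at y_top = 2.53948 − 1.37 = 1.16948 m along the incline.

y_top ≈ 1.17 m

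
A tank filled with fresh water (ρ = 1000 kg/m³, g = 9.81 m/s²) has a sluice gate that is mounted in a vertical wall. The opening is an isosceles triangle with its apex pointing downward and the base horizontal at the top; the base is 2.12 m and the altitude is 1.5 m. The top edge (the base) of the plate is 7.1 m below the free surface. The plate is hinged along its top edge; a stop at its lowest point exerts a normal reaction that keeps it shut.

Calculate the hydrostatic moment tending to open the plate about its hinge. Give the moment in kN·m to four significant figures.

γ = ρg = 1000 × 9.81 = 9810 N/m³ = 9.81 kN/m³.
With the apex down, the centroid sits h/3 = 1.5/3 = 0.5 m below the base (the top edge), so the centroid depth is h_c = 7.1 + 0.5 = 7.6 m.
A = ½ × 2.12 × 1.5 = 1.59 m².
Resultant F = γ·h_c·A = 9.81 × 7.6 × 1.59 = 118.544 kN.
I_c = b·h³/36 = 2.12 × 1.5³/36 = 0.19875 m⁴.
Centre of pressure: y_p = y_c + I_c/(y_c·A) = 7.6 + 0.19875/(7.6 × 1.59) = 7.6 + 0.0164474 = 7.61645 m along the plane.
The resultant acts 0.5 + 0.0164474 = 0.516447 m (along the plate) below the hinge at the top edge, so the moment about the hinge is M = F × 0.516447 = 118.544 × 0.516447 = 61.2217 kN·m.

M ≈ 61.22 kN·m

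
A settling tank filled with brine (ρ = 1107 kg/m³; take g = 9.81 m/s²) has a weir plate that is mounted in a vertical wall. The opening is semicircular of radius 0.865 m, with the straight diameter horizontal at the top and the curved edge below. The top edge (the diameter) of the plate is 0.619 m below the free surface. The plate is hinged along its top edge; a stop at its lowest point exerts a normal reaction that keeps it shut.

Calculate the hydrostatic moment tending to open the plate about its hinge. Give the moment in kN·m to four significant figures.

M ≈ 5.288 kN·m

γ = ρg = 1107 × 9.81 / 1000 = 10.85967 kN/m³.
The centroid of a semicircle lies 4r/(3π) = 0.367117 m from the diameter, here below the top edge, so the centroid depth is h_c = 0.619 + 0.367117 = 0.986117 m.
A = πr²/2 = π × 0.865²/2 = 1.17531 m².
Resultant F = γ·h_c·A = 10.85967 × 0.986117 × 1.17531 = 12.5863 kN.
I_c = (π/8 − 8/(9π))·r⁴ = 0.109757 × 0.865⁴ = 0.0614464 m⁴.
Centre of pressure: y_p = y_c + I_c/(y_c·A) = 0.986117 + 0.0614464/(0.986117 × 1.17531) = 0.986117 + 0.0530171 = 1.03913 m along the plane.
The resultant acts 0.367117 + 0.0530171 = 0.420134 m (along the plate) below the hinge at the top edge, so the moment about the hinge is M = F × 0.420134 = 12.5863 × 0.420134 = 5.28793 kN·m.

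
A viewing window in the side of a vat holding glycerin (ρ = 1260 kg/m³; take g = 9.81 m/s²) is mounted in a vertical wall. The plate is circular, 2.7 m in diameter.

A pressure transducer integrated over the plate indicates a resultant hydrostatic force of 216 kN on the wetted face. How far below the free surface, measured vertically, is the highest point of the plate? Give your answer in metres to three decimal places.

γ = ρg = 1260 × 9.81 / 1000 = 12.3606 kN/m³.
A = π(1.35)² = 5.72555 m².
From F = γ·h_c·A, the centroid depth is h_c = 216/(12.3606 × 5.72555) = 3.05209 m.
The centroid is at the centre, 1.35 m below the top of the plate, so the highest point sits at h_top = 3.05209 − 1.35 = 1.70209 m below the surface.

d_top ≈ 1.702 m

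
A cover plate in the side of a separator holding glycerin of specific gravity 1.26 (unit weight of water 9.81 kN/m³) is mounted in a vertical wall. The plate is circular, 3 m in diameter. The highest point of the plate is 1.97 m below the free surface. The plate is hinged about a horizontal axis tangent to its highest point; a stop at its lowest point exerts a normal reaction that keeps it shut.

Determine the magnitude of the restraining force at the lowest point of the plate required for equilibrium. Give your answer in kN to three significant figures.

γ = 1.26 × 9.81 = 12.3606 kN/m³.
The centroid is at the centre, 1.5 m below the top of the plate, so the centroid depth is h_c = 1.97 + 1.5 = 3.47 m.
A = π(1.5)² = 7.06858 m².
Resultant F = γ·h_c·A = 12.3606 × 3.47 × 7.06858 = 303.18 kN.
I_c = πr⁴/4 = π × 1.5⁴/4 = 3.97608 m⁴.
Centre of pressure: y_p = y_c + I_c/(y_c·A) = 3.47 + 3.97608/(3.47 × 7.06858) = 3.47 + 0.162104 = 3.6321 m along the plane.
The resultant acts 1.5 + 0.162104 = 1.6621 m (along the plate) below the hinge at the top edge, so the moment about the hinge is M = F × 1.6621 = 303.18 × 1.6621 = 503.915 kN·m.
A normal force at the bottom, 3 m from the hinge, must supply this moment: P = 503.915/3 = 167.972 kN.

P ≈ 168 kN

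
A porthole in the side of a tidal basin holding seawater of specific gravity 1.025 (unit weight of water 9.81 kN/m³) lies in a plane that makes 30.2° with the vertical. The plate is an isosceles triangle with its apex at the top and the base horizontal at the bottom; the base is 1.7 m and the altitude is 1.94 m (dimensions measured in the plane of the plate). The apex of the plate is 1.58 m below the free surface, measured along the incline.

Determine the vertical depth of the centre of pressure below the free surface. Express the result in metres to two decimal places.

h_p = 2.55 m

γ = 1.025 × 9.81 = 10.05525 kN/m³.
The plate makes 30.2° with the vertical, i.e. θ = 90° − 30.2° = 59.8° to the horizontal. Measuring y along the incline from the free-surface line, vertical depth h = y·sinθ with sinθ = 0.864275.
With the apex up, the centroid sits 2h/3 = 2 × 1.94/3 = 1.29333 m below the apex, so y_c = 1.58 + 1.29333 = 2.87333 m and h_c = 2.87333 × 0.864275 = 2.48335 m.
A = ½ × 1.7 × 1.94 = 1.649 m².
Resultant F = γ·h_c·A = 10.05525 × 2.48335 × 1.649 = 41.1767 kN.
I_c = b·h³/36 = 1.7 × 1.94³/36 = 0.344788 m⁴.
Centre of pressure: y_p = y_c + I_c/(y_c·A) = 2.87333 + 0.344788/(2.87333 × 1.649) = 2.87333 + 0.0727689 = 2.9461 m along the plane.
Vertically, h_p = y_p·sinθ = 2.9461 × 0.864275 = 2.54624 m.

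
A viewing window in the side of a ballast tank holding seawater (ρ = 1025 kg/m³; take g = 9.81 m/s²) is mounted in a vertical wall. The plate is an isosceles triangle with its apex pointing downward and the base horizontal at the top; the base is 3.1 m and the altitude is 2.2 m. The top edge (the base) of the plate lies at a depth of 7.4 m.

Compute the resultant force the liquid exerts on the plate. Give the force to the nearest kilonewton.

F ≈ 279 kN

γ = ρg = 1025 × 9.81 / 1000 = 10.05525 kN/m³.
With the apex down, the centroid sits h/3 = 2.2/3 = 0.733333 m below the base (the top edge), so the centroid depth is h_c = 7.4 + 0.733333 = 8.13333 m.
A = ½ × 3.1 × 2.2 = 3.41 m².
Resultant F = γ·h_c·A = 10.05525 × 8.13333 × 3.41 = 278.879 kN.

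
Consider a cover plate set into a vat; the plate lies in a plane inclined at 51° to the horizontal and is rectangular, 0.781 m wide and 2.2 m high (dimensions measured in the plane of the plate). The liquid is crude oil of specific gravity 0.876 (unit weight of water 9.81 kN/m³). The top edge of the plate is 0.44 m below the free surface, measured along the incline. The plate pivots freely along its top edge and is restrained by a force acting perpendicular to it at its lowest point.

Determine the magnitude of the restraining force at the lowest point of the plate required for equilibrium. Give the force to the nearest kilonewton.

γ = 0.876 × 9.81 = 8.59356 kN/m³.
Let θ = 51° be the plate's angle to the horizontal; measure y along the incline from where the plane meets the free surface. Vertical depth h = y·sinθ with sinθ = 0.777146.
The centroid lies 2.2/2 = 1.1 m below the top edge, so y_c = 0.44 + 1.1 = 1.54 m and h_c = 1.54 × 0.777146 = 1.1968 m.
A = 0.781 × 2.2 = 1.7182 m².
Resultant F = γ·h_c·A = 8.59356 × 1.1968 × 1.7182 = 17.6713 kN.
I_c = b·h³/12 = 0.781 × 2.2³/12 = 0.693007 m⁴.
Centre of pressure: y_p = y_c + I_c/(y_c·A) = 1.54 + 0.693007/(1.54 × 1.7182) = 1.54 + 0.261905 = 1.80191 m along the plane.
The resultant acts 1.1 + 0.261905 = 1.36191 m (along the plate) below the hinge at the top edge, so the moment about the hinge is M = F × 1.36191 = 17.6713 × 1.36191 = 24.0667 kN·m.
A normal force at the bottom, 2.2 m from the hinge, must supply this moment: P = 24.0667/2.2 = 10.9394 kN.

P ≈ 11 kN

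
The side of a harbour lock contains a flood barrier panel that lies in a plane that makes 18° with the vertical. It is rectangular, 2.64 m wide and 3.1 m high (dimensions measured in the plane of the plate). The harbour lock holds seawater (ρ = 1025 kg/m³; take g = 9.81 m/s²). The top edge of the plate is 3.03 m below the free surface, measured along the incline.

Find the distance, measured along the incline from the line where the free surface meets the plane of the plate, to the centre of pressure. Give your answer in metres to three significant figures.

γ = ρg = 1025 × 9.81 / 1000 = 10.05525 kN/m³.
The plate makes 18° with the vertical, i.e. θ = 90° − 18° = 72° to the horizontal. Measuring y along the incline from the free-surface line, vertical depth h = y·sinθ with sinθ = 0.951057.
The centroid lies 3.1/2 = 1.55 m below the top edge, so y_c = 3.03 + 1.55 = 4.58 m and h_c = 4.58 × 0.951057 = 4.35584 m.
A = 2.64 × 3.1 = 8.184 m².
Resultant F = γ·h_c·A = 10.05525 × 4.35584 × 8.184 = 358.452 kN.
I_c = b·h³/12 = 2.64 × 3.1³/12 = 6.55402 m⁴.
Centre of pressure: y_p = y_c + I_c/(y_c·A) = 4.58 + 6.55402/(4.58 × 8.184) = 4.58 + 0.174854 = 4.75485 m along the plane.

y_p = 4.75 m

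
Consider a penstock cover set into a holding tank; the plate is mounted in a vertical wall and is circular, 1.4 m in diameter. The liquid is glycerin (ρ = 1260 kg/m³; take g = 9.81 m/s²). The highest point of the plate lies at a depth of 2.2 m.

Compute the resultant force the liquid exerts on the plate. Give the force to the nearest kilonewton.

γ = ρg = 1260 × 9.81 / 1000 = 12.3606 kN/m³.
The centroid is at the centre, 0.7 m below the top of the plate, so the centroid depth is h_c = 2.2 + 0.7 = 2.9 m.
A = π(0.7)² = 1.53938 m².
Resultant F = γ·h_c·A = 12.3606 × 2.9 × 1.53938 = 55.1802 kN.

F ≈ 55 kN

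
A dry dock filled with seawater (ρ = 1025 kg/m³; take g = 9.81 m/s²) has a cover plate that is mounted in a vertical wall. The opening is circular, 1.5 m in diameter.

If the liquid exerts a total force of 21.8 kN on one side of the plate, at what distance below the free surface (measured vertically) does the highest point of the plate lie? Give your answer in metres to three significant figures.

d_top ≈ 0.477 m

γ = ρg = 1025 × 9.81 / 1000 = 10.05525 kN/m³.
A = π(0.75)² = 1.76715 m².
From F = γ·h_c·A, the centroid depth is h_c = 21.8/(10.05525 × 1.76715) = 1.22685 m.
The centroid is at the centre, 0.75 m below the top of the plate, so the highest point sits at h_top = 1.22685 − 0.75 = 0.47685 m below the surface.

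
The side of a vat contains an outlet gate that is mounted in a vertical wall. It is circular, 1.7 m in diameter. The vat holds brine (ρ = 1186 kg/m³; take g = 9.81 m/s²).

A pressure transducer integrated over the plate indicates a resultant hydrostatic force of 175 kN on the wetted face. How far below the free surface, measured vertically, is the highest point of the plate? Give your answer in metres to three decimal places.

d_top ≈ 5.777 m

γ = ρg = 1186 × 9.81 / 1000 = 11.63466 kN/m³.
A = π(0.85)² = 2.2698 m².
From F = γ·h_c·A, the centroid depth is h_c = 175/(11.63466 × 2.2698) = 6.62669 m.
The centroid is at the centre, 0.85 m below the top of the plate, so the highest point sits at h_top = 6.62669 − 0.85 = 5.77669 m below the surface.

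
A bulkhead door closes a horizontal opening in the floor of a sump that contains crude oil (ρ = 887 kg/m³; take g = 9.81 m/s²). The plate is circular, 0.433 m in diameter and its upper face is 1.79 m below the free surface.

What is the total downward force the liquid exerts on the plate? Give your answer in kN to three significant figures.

γ = ρg = 887 × 9.81 / 1000 = 8.70147 kN/m³.
The plate is horizontal, so pressure is uniform at p = γ·h = 8.70147 × 1.79 = 15.5756 kN/m².
A = π(0.2165)² = 0.147254 m².
F = p·A = 15.5756 × 0.147254 = 2.29357 kN.

F ≈ 2.29 kN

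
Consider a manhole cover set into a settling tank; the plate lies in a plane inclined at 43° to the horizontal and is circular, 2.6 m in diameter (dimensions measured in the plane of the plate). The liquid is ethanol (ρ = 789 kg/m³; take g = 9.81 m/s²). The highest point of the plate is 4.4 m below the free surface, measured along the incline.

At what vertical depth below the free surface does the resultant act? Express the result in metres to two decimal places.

γ = ρg = 789 × 9.81 / 1000 = 7.74009 kN/m³.
Let θ = 43° be the plate's angle to the horizontal; measure y along the incline from where the plane meets the free surface. Vertical depth h = y·sinθ with sinθ = 0.681998.
The centroid is at the centre, 1.3 m below the top of the plate, so y_c = 4.4 + 1.3 = 5.7 m and h_c = 5.7 × 0.681998 = 3.88739 m.
A = π(1.3)² = 5.30929 m².
Resultant F = γ·h_c·A = 7.74009 × 3.88739 × 5.30929 = 159.75 kN.
I_c = πr⁴/4 = π × 1.3⁴/4 = 2.24318 m⁴.
Centre of pressure: y_p = y_c + I_c/(y_c·A) = 5.7 + 2.24318/(5.7 × 5.30929) = 5.7 + 0.074123 = 5.77412 m along the plane.
Vertically, h_p = y_p·sinθ = 5.77412 × 0.681998 = 3.93794 m.

h_p = 3.94 m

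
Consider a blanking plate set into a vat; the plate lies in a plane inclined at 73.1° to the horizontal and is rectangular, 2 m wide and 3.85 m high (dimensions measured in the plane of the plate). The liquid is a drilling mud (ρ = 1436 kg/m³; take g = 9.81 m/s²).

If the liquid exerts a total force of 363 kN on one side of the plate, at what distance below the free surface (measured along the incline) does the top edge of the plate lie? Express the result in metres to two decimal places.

y_top ≈ 1.57 m

γ = ρg = 1436 × 9.81 / 1000 = 14.08716 kN/m³.
A = 2 × 3.85 = 7.7 m².
From F = γ·h_c·A, the centroid depth is h_c = 363/(14.08716 × 7.7) = 3.34651 m.
Let θ = 73.1° be the plate's angle to the horizontal; measure y along the incline from where the plane meets the free surface. Vertical depth h = y·sinθ with sinθ = 0.956814.
Along the incline, y_c = h_c/sinθ = 3.34651/0.956814 = 3.49756 m.
The centroid lies 3.85/2 = 1.925 m below the top edge, so the top edge sits at y_top = 3.49756 − 1.925 = 1.57256 m along the incline.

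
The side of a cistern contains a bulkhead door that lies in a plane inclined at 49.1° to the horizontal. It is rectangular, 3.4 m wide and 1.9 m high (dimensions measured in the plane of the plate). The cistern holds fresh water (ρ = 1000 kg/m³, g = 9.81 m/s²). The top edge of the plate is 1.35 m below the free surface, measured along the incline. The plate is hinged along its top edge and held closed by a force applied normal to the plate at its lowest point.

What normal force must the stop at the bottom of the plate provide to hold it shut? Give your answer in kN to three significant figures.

P ≈ 62.7 kN

γ = ρg = 1000 × 9.81 = 9810 N/m³ = 9.81 kN/m³.
Let θ = 49.1° be the plate's angle to the horizontal; measure y along the incline from where the plane meets the free surface. Vertical depth h = y·sinθ with sinθ = 0.755853.
The centroid lies 1.9/2 = 0.95 m below the top edge, so y_c = 1.35 + 0.95 = 2.3 m and h_c = 2.3 × 0.755853 = 1.73846 m.
A = 3.4 × 1.9 = 6.46 m².
Resultant F = γ·h_c·A = 9.81 × 1.73846 × 6.46 = 110.171 kN.
I_c = b·h³/12 = 3.4 × 1.9³/12 = 1.94338 m⁴.
Centre of pressure: y_p = y_c + I_c/(y_c·A) = 2.3 + 1.94338/(2.3 × 6.46) = 2.3 + 0.130797 = 2.4308 m along the plane.
The resultant acts 0.95 + 0.130797 = 1.0808 m (along the plate) below the hinge at the top edge, so the moment about the hinge is M = F × 1.0808 = 110.171 × 1.0808 = 119.073 kN·m.
A normal force at the bottom, 1.9 m from the hinge, must supply this moment: P = 119.073/1.9 = 62.67 kN.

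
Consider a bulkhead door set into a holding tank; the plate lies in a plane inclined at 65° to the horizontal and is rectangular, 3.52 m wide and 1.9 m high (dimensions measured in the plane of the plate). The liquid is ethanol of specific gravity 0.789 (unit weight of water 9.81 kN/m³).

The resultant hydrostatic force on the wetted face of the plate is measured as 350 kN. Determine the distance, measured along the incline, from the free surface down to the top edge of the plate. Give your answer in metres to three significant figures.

γ = 0.789 × 9.81 = 7.74009 kN/m³.
A = 3.52 × 1.9 = 6.688 m².
From F = γ·h_c·A, the centroid depth is h_c = 350/(7.74009 × 6.688) = 6.76123 m.
Let θ = 65° be the plate's angle to the horizontal; measure y along the incline from where the plane meets the free surface. Vertical depth h = y·sinθ with sinθ = 0.906308.
Along the incline, y_c = h_c/sinθ = 6.76123/0.906308 = 7.46019 m.
The centroid lies 1.9/2 = 0.95 m below the top edge, so the top edge sits at y_top = 7.46019 − 0.95 = 6.51019 m along the incline.

y_top ≈ 6.51 m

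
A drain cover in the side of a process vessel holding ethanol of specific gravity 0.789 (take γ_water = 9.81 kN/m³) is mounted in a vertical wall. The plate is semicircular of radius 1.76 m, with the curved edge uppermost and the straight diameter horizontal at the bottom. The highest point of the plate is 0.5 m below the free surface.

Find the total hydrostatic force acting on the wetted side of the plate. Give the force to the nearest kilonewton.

γ = 0.789 × 9.81 = 7.74009 kN/m³.
The centroid lies 4r/(3π) = 0.746967 m above the diameter, so r − 4r/(3π) = 1.76 − 0.746967 = 1.01303 m below the topmost point, so the centroid depth is h_c = 0.5 + 1.01303 = 1.51303 m.
A = πr²/2 = π × 1.76²/2 = 4.8657 m².
Resultant F = γ·h_c·A = 7.74009 × 1.51303 × 4.8657 = 56.9822 kN.

F ≈ 57 kN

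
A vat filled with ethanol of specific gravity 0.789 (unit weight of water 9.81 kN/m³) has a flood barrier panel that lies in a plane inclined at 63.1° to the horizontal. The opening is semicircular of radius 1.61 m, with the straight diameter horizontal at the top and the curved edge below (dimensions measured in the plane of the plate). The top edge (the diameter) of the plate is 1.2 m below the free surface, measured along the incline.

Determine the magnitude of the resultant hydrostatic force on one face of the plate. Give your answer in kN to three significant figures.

γ = 0.789 × 9.81 = 7.74009 kN/m³.
Let θ = 63.1° be the plate's angle to the horizontal; measure y along the incline from where the plane meets the free surface. Vertical depth h = y·sinθ with sinθ = 0.891798.
The centroid of a semicircle lies 4r/(3π) = 0.683305 m from the diameter, here below the top edge, so y_c = 1.2 + 0.683305 = 1.88331 m and h_c = 1.88331 × 0.891798 = 1.67953 m.
A = πr²/2 = π × 1.61²/2 = 4.07166 m².
Resultant F = γ·h_c·A = 7.74009 × 1.67953 × 4.07166 = 52.9304 kN.

F ≈ 52.9 kN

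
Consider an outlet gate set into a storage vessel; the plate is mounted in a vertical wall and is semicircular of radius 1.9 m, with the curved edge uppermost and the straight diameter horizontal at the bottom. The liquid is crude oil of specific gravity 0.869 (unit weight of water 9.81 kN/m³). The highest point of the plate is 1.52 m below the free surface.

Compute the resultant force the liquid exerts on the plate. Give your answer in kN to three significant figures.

F ≈ 126 kN

γ = 0.869 × 9.81 = 8.52489 kN/m³.
The centroid lies 4r/(3π) = 0.806385 m above the diameter, so r − 4r/(3π) = 1.9 − 0.806385 = 1.09361 m below the topmost point, so the centroid depth is h_c = 1.52 + 1.09361 = 2.61361 m.
A = πr²/2 = π × 1.9²/2 = 5.67057 m².
Resultant F = γ·h_c·A = 8.52489 × 2.61361 × 5.67057 = 126.344 kN.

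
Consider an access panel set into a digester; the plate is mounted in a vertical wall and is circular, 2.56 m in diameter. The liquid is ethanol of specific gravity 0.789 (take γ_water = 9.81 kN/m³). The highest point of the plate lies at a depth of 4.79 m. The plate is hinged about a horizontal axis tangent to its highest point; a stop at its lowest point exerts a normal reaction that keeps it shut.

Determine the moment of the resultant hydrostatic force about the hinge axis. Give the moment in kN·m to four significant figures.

γ = 0.789 × 9.81 = 7.74009 kN/m³.
The centroid is at the centre, 1.28 m below the top of the plate, so the centroid depth is h_c = 4.79 + 1.28 = 6.07 m.
A = π(1.28)² = 5.14719 m².
Resultant F = γ·h_c·A = 7.74009 × 6.07 × 5.14719 = 241.827 kN.
I_c = πr⁴/4 = π × 1.28⁴/4 = 2.10829 m⁴.
Centre of pressure: y_p = y_c + I_c/(y_c·A) = 6.07 + 2.10829/(6.07 × 5.14719) = 6.07 + 0.0674794 = 6.13748 m along the plane.
The resultant acts 1.28 + 0.0674794 = 1.34748 m (along the plate) below the hinge at the top edge, so the moment about the hinge is M = F × 1.34748 = 241.827 × 1.34748 = 325.857 kN·m.

M ≈ 325.9 kN·m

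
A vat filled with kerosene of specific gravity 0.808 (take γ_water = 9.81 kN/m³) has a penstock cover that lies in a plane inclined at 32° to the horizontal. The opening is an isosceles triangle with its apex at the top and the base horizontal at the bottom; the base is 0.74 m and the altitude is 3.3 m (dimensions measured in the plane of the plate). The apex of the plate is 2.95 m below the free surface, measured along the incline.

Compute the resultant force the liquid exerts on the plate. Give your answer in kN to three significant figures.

F ≈ 26.4 kN

γ = 0.808 × 9.81 = 7.92648 kN/m³.
Let θ = 32° be the plate's angle to the horizontal; measure y along the incline from where the plane meets the free surface. Vertical depth h = y·sinθ with sinθ = 0.529919.
With the apex up, the centroid sits 2h/3 = 2 × 3.3/3 = 2.2 m below the apex, so y_c = 2.95 + 2.2 = 5.15 m and h_c = 5.15 × 0.529919 = 2.72908 m.
A = ½ × 0.74 × 3.3 = 1.221 m².
Resultant F = γ·h_c·A = 7.92648 × 2.72908 × 1.221 = 26.4127 kN.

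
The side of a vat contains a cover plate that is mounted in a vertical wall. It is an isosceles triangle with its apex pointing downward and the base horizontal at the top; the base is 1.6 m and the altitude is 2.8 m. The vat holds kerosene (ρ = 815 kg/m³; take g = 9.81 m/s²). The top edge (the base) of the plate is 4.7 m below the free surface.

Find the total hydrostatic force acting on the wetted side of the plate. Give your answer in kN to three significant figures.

F ≈ 101 kN

γ = ρg = 815 × 9.81 / 1000 = 7.99515 kN/m³.
With the apex down, the centroid sits h/3 = 2.8/3 = 0.933333 m below the base (the top edge), so the centroid depth is h_c = 4.7 + 0.933333 = 5.63333 m.
A = ½ × 1.6 × 2.8 = 2.24 m².
Resultant F = γ·h_c·A = 7.99515 × 5.63333 × 2.24 = 100.888 kN.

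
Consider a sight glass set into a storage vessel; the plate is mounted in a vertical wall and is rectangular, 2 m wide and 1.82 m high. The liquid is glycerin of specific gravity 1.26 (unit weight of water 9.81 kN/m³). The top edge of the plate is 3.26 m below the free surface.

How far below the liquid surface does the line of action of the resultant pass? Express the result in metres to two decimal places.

h_p = 4.24 m

γ = 1.26 × 9.81 = 12.3606 kN/m³.
The centroid lies 1.82/2 = 0.91 m below the top edge, so the centroid depth is h_c = 3.26 + 0.91 = 4.17 m.
A = 2 × 1.82 = 3.64 m².
Resultant F = γ·h_c·A = 12.3606 × 4.17 × 3.64 = 187.619 kN.
I_c = b·h³/12 = 2 × 1.82³/12 = 1.00476 m⁴.
Centre of pressure: y_p = y_c + I_c/(y_c·A) = 4.17 + 1.00476/(4.17 × 3.64) = 4.17 + 0.066195 = 4.2362 m along the plane.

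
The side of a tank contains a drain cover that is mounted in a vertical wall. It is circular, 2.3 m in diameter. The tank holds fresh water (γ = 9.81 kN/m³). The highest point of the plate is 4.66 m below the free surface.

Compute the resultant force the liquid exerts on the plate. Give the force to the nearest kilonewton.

F ≈ 237 kN

γ = 9.81 kN/m³.
The centroid is at the centre, 1.15 m below the top of the plate, so the centroid depth is h_c = 4.66 + 1.15 = 5.81 m.
A = π(1.15)² = 4.15476 m².
Resultant F = γ·h_c·A = 9.81 × 5.81 × 4.15476 = 236.805 kN.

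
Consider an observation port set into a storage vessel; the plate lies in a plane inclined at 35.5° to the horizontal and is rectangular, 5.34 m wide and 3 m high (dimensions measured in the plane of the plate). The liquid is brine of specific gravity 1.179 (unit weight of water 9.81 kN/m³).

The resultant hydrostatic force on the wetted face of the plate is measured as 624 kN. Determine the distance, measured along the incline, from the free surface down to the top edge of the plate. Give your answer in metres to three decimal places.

γ = 1.179 × 9.81 = 11.56599 kN/m³.
A = 5.34 × 3 = 16.02 m².
From F = γ·h_c·A, the centroid depth is h_c = 624/(11.56599 × 16.02) = 3.36775 m.
Let θ = 35.5° be the plate's angle to the horizontal; measure y along the incline from where the plane meets the free surface. Vertical depth h = y·sinθ with sinθ = 0.580703.
Along the incline, y_c = h_c/sinθ = 3.36775/0.580703 = 5.79944 m.
The centroid lies 3/2 = 1.5 m below the top edge, so the top edge sits at y_top = 5.79944 − 1.5 = 4.29944 m along the incline.

y_top ≈ 4.299 m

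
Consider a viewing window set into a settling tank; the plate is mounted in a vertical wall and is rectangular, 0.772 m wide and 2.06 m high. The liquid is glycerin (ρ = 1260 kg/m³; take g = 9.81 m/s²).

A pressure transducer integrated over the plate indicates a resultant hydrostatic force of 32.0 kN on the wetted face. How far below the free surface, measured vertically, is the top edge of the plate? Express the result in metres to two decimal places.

d_top ≈ 0.60 m

γ = ρg = 1260 × 9.81 / 1000 = 12.3606 kN/m³.
A = 0.772 × 2.06 = 1.59032 m².
From F = γ·h_c·A, the centroid depth is h_c = 32.0/(12.3606 × 1.59032) = 1.62789 m.
The centroid lies 2.06/2 = 1.03 m below the top edge, so the top edge sits at h_top = 1.62789 − 1.03 = 0.59789 m below the surface.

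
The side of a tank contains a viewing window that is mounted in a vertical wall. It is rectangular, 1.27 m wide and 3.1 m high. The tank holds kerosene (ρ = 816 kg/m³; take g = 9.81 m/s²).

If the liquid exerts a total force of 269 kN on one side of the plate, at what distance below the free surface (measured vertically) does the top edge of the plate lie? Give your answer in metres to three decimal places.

d_top ≈ 6.985 m

γ = ρg = 816 × 9.81 / 1000 = 8.00496 kN/m³.
A = 1.27 × 3.1 = 3.937 m².
From F = γ·h_c·A, the centroid depth is h_c = 269/(8.00496 × 3.937) = 8.53548 m.
The centroid lies 3.1/2 = 1.55 m below the top edge, so the top edge sits at h_top = 8.53548 − 1.55 = 6.98548 m below the surface.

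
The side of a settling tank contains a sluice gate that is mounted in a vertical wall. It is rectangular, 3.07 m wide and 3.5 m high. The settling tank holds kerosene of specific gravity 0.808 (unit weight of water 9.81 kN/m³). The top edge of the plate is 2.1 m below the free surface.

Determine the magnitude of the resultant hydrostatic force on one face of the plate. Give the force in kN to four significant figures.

F ≈ 327.9 kN

γ = 0.808 × 9.81 = 7.92648 kN/m³.
The centroid lies 3.5/2 = 1.75 m below the top edge, so the centroid depth is h_c = 2.1 + 1.75 = 3.85 m.
A = 3.07 × 3.5 = 10.745 m².
Resultant F = γ·h_c·A = 7.92648 × 3.85 × 10.745 = 327.905 kN.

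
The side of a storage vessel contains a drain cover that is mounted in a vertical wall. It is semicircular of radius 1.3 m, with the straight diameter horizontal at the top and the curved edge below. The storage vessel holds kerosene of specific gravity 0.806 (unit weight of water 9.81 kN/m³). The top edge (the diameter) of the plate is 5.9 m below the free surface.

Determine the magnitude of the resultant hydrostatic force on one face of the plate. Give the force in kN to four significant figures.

F ≈ 135.4 kN

γ = 0.806 × 9.81 = 7.90686 kN/m³.
The centroid of a semicircle lies 4r/(3π) = 0.551737 m from the diameter, here below the top edge, so the centroid depth is h_c = 5.9 + 0.551737 = 6.45174 m.
A = πr²/2 = π × 1.3²/2 = 2.65465 m².
Resultant F = γ·h_c·A = 7.90686 × 6.45174 × 2.65465 = 135.422 kN.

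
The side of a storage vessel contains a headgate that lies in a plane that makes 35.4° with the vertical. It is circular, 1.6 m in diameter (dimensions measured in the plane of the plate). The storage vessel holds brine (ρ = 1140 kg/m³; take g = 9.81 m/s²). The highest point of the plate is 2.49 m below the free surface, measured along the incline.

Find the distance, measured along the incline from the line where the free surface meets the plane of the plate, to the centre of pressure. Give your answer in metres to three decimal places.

γ = ρg = 1140 × 9.81 / 1000 = 11.1834 kN/m³.
The plate makes 35.4° with the vertical, i.e. θ = 90° − 35.4° = 54.6° to the horizontal. Measuring y along the incline from the free-surface line, vertical depth h = y·sinθ with sinθ = 0.815128.
The centroid is at the centre, 0.8 m below the top of the plate, so y_c = 2.49 + 0.8 = 3.29 m and h_c = 3.29 × 0.815128 = 2.68177 m.
A = π(0.8)² = 2.01062 m².
Resultant F = γ·h_c·A = 11.1834 × 2.68177 × 2.01062 = 60.3011 kN.
I_c = πr⁴/4 = π × 0.8⁴/4 = 0.321699 m⁴.
Centre of pressure: y_p = y_c + I_c/(y_c·A) = 3.29 + 0.321699/(3.29 × 2.01062) = 3.29 + 0.0486322 = 3.33863 m along the plane.

y_p = 3.339 m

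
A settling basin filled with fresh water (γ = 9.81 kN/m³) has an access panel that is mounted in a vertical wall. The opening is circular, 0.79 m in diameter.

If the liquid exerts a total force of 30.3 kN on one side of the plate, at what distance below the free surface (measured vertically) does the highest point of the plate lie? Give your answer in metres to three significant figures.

γ = 9.81 kN/m³.
A = π(0.395)² = 0.490167 m².
From F = γ·h_c·A, the centroid depth is h_c = 30.3/(9.81 × 0.490167) = 6.30129 m.
The centroid is at the centre, 0.395 m below the top of the plate, so the highest point sits at h_top = 6.30129 − 0.395 = 5.90629 m below the surface.

d_top ≈ 5.91 m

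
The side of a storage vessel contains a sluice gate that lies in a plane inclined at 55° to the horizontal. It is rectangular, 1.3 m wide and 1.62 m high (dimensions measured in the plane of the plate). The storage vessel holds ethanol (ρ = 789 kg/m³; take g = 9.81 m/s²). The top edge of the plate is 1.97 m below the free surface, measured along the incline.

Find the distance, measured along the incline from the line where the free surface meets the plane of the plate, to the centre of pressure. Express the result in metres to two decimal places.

γ = ρg = 789 × 9.81 / 1000 = 7.74009 kN/m³.
Let θ = 55° be the plate's angle to the horizontal; measure y along the incline from where the plane meets the free surface. Vertical depth h = y·sinθ with sinθ = 0.819152.
The centroid lies 1.62/2 = 0.81 m below the top edge, so y_c = 1.97 + 0.81 = 2.78 m and h_c = 2.78 × 0.819152 = 2.27724 m.
A = 1.3 × 1.62 = 2.106 m².
Resultant F = γ·h_c·A = 7.74009 × 2.27724 × 2.106 = 37.1204 kN.
I_c = b·h³/12 = 1.3 × 1.62³/12 = 0.460582 m⁴.
Centre of pressure: y_p = y_c + I_c/(y_c·A) = 2.78 + 0.460582/(2.78 × 2.106) = 2.78 + 0.078669 = 2.85867 m along the plane.

y_p = 2.86 m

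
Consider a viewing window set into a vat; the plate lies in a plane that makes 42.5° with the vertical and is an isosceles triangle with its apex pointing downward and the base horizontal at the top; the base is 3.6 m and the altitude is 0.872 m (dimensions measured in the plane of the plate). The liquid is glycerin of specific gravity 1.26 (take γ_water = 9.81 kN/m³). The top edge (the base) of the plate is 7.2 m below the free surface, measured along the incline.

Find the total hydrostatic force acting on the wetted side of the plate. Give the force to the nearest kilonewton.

γ = 1.26 × 9.81 = 12.3606 kN/m³.
The plate makes 42.5° with the vertical, i.e. θ = 90° − 42.5° = 47.5° to the horizontal. Measuring y along the incline from the free-surface line, vertical depth h = y·sinθ with sinθ = 0.737277.
With the apex down, the centroid sits h/3 = 0.872/3 = 0.290667 m below the base (the top edge), so y_c = 7.2 + 0.290667 = 7.49067 m and h_c = 7.49067 × 0.737277 = 5.5227 m.
A = ½ × 3.6 × 0.872 = 1.5696 m².
Resultant F = γ·h_c·A = 12.3606 × 5.5227 × 1.5696 = 107.147 kN.

F ≈ 107 kN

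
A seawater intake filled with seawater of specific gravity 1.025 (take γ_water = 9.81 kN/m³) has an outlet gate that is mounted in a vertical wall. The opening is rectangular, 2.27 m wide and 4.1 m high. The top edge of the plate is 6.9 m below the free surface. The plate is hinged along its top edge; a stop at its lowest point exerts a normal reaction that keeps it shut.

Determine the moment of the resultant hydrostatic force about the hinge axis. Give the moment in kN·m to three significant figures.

γ = 1.025 × 9.81 = 10.05525 kN/m³.
The centroid lies 4.1/2 = 2.05 m below the top edge, so the centroid depth is h_c = 6.9 + 2.05 = 8.95 m.
A = 2.27 × 4.1 = 9.307 m².
Resultant F = γ·h_c·A = 10.05525 × 8.95 × 9.307 = 837.579 kN.
I_c = b·h³/12 = 2.27 × 4.1³/12 = 13.0376 m⁴.
Centre of pressure: y_p = y_c + I_c/(y_c·A) = 8.95 + 13.0376/(8.95 × 9.307) = 8.95 + 0.156518 = 9.10652 m along the plane.
The resultant acts 2.05 + 0.156518 = 2.20652 m (along the plate) below the hinge at the top edge, so the moment about the hinge is M = F × 2.20652 = 837.579 × 2.20652 = 1848.13 kN·m.

M ≈ 1850 kN·m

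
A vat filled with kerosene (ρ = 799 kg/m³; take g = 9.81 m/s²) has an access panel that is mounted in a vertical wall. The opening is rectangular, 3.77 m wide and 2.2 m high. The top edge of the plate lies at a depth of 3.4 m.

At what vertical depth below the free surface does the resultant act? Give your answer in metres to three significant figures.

h_p = 4.59 m

γ = ρg = 799 × 9.81 / 1000 = 7.83819 kN/m³.
The centroid lies 2.2/2 = 1.1 m below the top edge, so the centroid depth is h_c = 3.4 + 1.1 = 4.5 m.
A = 3.77 × 2.2 = 8.294 m².
Resultant F = γ·h_c·A = 7.83819 × 4.5 × 8.294 = 292.545 kN.
I_c = b·h³/12 = 3.77 × 2.2³/12 = 3.34525 m⁴.
Centre of pressure: y_p = y_c + I_c/(y_c·A) = 4.5 + 3.34525/(4.5 × 8.294) = 4.5 + 0.0896297 = 4.58963 m along the plane.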